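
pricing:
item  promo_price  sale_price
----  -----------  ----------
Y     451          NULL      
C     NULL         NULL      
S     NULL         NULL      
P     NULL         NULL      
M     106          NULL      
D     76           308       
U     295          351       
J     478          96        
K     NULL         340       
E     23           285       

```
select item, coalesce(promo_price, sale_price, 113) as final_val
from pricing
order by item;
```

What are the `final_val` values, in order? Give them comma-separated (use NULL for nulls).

item=C: promo_price=NULL, sale_price=NULL, → literal 113 → 113
item=D: promo_price=76 → 76
item=E: promo_price=23 → 23
item=J: promo_price=478 → 478
item=K: promo_price=NULL, sale_price=340 → 340
item=M: promo_price=106 → 106
item=P: promo_price=NULL, sale_price=NULL, → literal 113 → 113
item=S: promo_price=NULL, sale_price=NULL, → literal 113 → 113
item=U: promo_price=295 → 295
item=Y: promo_price=451 → 451

113, 76, 23, 478, 340, 106, 113, 113, 295, 451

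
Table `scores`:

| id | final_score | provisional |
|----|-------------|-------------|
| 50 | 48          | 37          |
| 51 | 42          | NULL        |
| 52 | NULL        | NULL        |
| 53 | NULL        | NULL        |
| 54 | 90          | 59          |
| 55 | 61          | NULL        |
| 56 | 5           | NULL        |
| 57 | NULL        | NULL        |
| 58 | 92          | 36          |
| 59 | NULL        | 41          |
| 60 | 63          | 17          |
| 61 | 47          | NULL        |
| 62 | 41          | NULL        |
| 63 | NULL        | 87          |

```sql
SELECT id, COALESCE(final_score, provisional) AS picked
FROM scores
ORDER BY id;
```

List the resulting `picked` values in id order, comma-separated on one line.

48, 42, NULL, NULL, 90, 61, 5, NULL, 92, 41, 63, 47, 41, 87

id=50: final_score=48 → 48
id=51: final_score=42 → 42
id=52: final_score=NULL, provisional=NULL (all NULL) → NULL
id=53: final_score=NULL, provisional=NULL (all NULL) → NULL
id=54: final_score=90 → 90
id=55: final_score=61 → 61
id=56: final_score=5 → 5
id=57: final_score=NULL, provisional=NULL (all NULL) → NULL
id=58: final_score=92 → 92
id=59: final_score=NULL, provisional=41 → 41
id=60: final_score=63 → 63
id=61: final_score=47 → 47
id=62: final_score=41 → 41
id=63: final_score=NULL, provisional=87 → 87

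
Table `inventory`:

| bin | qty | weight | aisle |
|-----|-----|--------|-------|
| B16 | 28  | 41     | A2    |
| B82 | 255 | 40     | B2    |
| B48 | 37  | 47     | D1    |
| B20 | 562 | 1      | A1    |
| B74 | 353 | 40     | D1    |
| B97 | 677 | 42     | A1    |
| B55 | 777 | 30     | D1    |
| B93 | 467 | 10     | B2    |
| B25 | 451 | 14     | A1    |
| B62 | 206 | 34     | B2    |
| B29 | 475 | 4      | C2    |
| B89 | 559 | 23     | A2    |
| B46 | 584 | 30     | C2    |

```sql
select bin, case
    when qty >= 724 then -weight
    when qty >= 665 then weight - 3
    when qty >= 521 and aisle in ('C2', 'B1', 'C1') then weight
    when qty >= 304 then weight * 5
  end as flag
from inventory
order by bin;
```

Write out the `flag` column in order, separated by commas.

bin=B16: (no match → NULL) → NULL
bin=B20: qty >= 304 → 5
bin=B25: qty >= 304 → 70
bin=B29: qty >= 304 → 20
bin=B46: qty >= 521 and aisle in ('C2', 'B1', 'C1') → 30
bin=B48: (no match → NULL) → NULL
bin=B55: qty >= 724 → -30
bin=B62: (no match → NULL) → NULL
bin=B74: qty >= 304 → 200
bin=B82: (no match → NULL) → NULL
bin=B89: qty >= 304 → 115
bin=B93: qty >= 304 → 50
bin=B97: qty >= 665 → 39

NULL, 5, 70, 20, 30, NULL, -30, NULL, 200, NULL, 115, 50, 39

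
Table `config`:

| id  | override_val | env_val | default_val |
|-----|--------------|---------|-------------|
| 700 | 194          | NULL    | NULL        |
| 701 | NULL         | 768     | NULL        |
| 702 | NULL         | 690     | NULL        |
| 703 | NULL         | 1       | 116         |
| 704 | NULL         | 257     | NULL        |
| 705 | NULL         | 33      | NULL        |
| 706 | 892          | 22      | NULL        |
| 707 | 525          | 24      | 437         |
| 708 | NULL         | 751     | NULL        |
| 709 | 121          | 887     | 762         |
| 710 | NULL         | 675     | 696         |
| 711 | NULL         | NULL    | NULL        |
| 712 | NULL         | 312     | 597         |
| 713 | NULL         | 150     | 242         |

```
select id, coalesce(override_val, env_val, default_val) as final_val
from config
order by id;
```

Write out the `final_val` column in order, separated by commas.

id=700: override_val=194 → 194
id=701: override_val=NULL, env_val=768 → 768
id=702: override_val=NULL, env_val=690 → 690
id=703: override_val=NULL, env_val=1 → 1
id=704: override_val=NULL, env_val=257 → 257
id=705: override_val=NULL, env_val=33 → 33
id=706: override_val=892 → 892
id=707: override_val=525 → 525
id=708: override_val=NULL, env_val=751 → 751
id=709: override_val=121 → 121
id=710: override_val=NULL, env_val=675 → 675
id=711: override_val=NULL, env_val=NULL, default_val=NULL (all NULL) → NULL
id=712: override_val=NULL, env_val=312 → 312
id=713: override_val=NULL, env_val=150 → 150

194, 768, 690, 1, 257, 33, 892, 525, 751, 121, 675, NULL, 312, 150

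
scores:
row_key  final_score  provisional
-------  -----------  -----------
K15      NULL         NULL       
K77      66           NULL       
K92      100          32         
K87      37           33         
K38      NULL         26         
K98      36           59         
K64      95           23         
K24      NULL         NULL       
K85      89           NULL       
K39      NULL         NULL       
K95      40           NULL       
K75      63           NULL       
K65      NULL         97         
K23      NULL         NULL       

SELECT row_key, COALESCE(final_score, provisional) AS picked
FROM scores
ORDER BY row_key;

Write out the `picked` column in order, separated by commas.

row_key=K15: final_score=NULL, provisional=NULL (all NULL) → NULL
row_key=K23: final_score=NULL, provisional=NULL (all NULL) → NULL
row_key=K24: final_score=NULL, provisional=NULL (all NULL) → NULL
row_key=K38: final_score=NULL, provisional=26 → 26
row_key=K39: final_score=NULL, provisional=NULL (all NULL) → NULL
row_key=K64: final_score=95 → 95
row_key=K65: final_score=NULL, provisional=97 → 97
row_key=K75: final_score=63 → 63
row_key=K77: final_score=66 → 66
row_key=K85: final_score=89 → 89
row_key=K87: final_score=37 → 37
row_key=K92: final_score=100 → 100
row_key=K95: final_score=40 → 40
row_key=K98: final_score=36 → 36

NULL, NULL, NULL, 26, NULL, 95, 97, 63, 66, 89, 37, 100, 40, 36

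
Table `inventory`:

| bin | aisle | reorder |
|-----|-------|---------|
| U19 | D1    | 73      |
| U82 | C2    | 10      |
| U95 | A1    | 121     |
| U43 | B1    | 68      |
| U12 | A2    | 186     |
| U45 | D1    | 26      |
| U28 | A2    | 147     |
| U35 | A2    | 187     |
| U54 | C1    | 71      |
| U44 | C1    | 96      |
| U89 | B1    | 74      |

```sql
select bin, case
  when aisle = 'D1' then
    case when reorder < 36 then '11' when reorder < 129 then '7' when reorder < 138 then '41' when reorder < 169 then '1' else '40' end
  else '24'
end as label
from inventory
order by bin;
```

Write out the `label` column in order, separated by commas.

bin=U12: aisle='A2' → outer ELSE → 24
bin=U19: aisle='D1' → inner[reorder < 129] → 7
bin=U28: aisle='A2' → outer ELSE → 24
bin=U35: aisle='A2' → outer ELSE → 24
bin=U43: aisle='B1' → outer ELSE → 24
bin=U44: aisle='C1' → outer ELSE → 24
bin=U45: aisle='D1' → inner[reorder < 36] → 11
bin=U54: aisle='C1' → outer ELSE → 24
bin=U82: aisle='C2' → outer ELSE → 24
bin=U89: aisle='B1' → outer ELSE → 24
bin=U95: aisle='A1' → outer ELSE → 24

24, 7, 24, 24, 24, 24, 11, 24, 24, 24, 24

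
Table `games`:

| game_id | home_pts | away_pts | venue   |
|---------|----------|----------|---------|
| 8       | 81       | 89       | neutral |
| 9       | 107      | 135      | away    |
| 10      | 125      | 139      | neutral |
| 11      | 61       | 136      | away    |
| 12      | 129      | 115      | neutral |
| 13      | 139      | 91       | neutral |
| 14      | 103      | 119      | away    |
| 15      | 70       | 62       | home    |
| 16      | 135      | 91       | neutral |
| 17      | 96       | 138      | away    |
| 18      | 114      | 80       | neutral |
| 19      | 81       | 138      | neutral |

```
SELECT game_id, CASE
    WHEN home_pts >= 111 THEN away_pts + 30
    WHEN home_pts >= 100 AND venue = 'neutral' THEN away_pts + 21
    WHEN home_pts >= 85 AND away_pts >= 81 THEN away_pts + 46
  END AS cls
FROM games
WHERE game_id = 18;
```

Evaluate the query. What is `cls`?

game_id = 18: home_pts=114, away_pts=80, venue=neutral.
home_pts >= 111 → true → 110

110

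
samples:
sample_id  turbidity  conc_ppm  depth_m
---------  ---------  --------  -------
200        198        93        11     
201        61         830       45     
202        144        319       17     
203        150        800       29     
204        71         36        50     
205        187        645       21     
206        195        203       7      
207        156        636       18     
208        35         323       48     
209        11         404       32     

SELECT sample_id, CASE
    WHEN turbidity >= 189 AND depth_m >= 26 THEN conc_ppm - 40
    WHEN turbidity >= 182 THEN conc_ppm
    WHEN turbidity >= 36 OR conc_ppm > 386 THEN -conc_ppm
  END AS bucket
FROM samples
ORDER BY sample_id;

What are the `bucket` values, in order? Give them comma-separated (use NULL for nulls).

sample_id=200: turbidity >= 182 → 93
sample_id=201: turbidity >= 36 OR conc_ppm > 386 → -830
sample_id=202: turbidity >= 36 OR conc_ppm > 386 → -319
sample_id=203: turbidity >= 36 OR conc_ppm > 386 → -800
sample_id=204: turbidity >= 36 OR conc_ppm > 386 → -36
sample_id=205: turbidity >= 182 → 645
sample_id=206: turbidity >= 182 → 203
sample_id=207: turbidity >= 36 OR conc_ppm > 386 → -636
sample_id=208: (no match → NULL) → NULL
sample_id=209: turbidity >= 36 OR conc_ppm > 386 → -404

93, -830, -319, -800, -36, 645, 203, -636, NULL, -404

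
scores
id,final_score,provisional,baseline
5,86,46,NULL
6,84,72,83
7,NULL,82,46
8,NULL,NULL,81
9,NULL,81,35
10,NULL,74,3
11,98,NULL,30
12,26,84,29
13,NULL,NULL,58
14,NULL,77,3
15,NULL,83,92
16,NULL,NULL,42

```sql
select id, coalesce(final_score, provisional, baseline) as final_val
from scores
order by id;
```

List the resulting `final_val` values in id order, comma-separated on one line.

id=5: final_score=86 → 86
id=6: final_score=84 → 84
id=7: final_score=NULL, provisional=82 → 82
id=8: final_score=NULL, provisional=NULL, baseline=81 → 81
id=9: final_score=NULL, provisional=81 → 81
id=10: final_score=NULL, provisional=74 → 74
id=11: final_score=98 → 98
id=12: final_score=26 → 26
id=13: final_score=NULL, provisional=NULL, baseline=58 → 58
id=14: final_score=NULL, provisional=77 → 77
id=15: final_score=NULL, provisional=83 → 83
id=16: final_score=NULL, provisional=NULL, baseline=42 → 42

86, 84, 82, 81, 81, 74, 98, 26, 58, 77, 83, 42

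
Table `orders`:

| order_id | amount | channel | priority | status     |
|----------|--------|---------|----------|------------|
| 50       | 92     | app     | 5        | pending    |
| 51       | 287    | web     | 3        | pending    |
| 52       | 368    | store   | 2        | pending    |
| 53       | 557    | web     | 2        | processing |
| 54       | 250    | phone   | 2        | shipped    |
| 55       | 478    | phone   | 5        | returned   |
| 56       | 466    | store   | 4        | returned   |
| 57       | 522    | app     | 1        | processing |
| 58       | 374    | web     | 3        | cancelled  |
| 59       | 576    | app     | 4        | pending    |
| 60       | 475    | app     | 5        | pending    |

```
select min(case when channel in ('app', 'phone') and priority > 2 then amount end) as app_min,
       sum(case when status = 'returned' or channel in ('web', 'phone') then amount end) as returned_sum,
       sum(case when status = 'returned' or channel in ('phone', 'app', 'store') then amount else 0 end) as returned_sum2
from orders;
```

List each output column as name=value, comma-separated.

[app_min: channel in ('app', 'phone') and priority > 2]
order_id=50: ✓ → 92
order_id=51: ✗
order_id=52: ✗
order_id=53: ✗
order_id=54: ✗
order_id=55: ✓ → 478
order_id=56: ✗
order_id=57: ✗
order_id=58: ✗
order_id=59: ✓ → 576
order_id=60: ✓ → 475
app_min = MIN(92, 478, 576, 475) = 92
—
[returned_sum: status = 'returned' or channel in ('web', 'phone')]
order_id=50: ✗
order_id=51: ✓ → 287
order_id=52: ✗
order_id=53: ✓ → 557
order_id=54: ✓ → 250
order_id=55: ✓ → 478
order_id=56: ✓ → 466
order_id=57: ✗
order_id=58: ✓ → 374
order_id=59: ✗
order_id=60: ✗
returned_sum = 287 + 557 + 250 + 478 + 466 + 374 = 2412
—
[returned_sum2: status = 'returned' or channel in ('phone', 'app', 'store')]
order_id=50: ✓ → 92
order_id=51: ✗
order_id=52: ✓ → 368
order_id=53: ✗
order_id=54: ✓ → 250
order_id=55: ✓ → 478
order_id=56: ✓ → 466
order_id=57: ✓ → 522
order_id=58: ✗
order_id=59: ✓ → 576
order_id=60: ✓ → 475
returned_sum2 = 92 + 368 + 250 + 478 + 466 + 522 + 576 + 475 = 3227

app_min=92, returned_sum=2412, returned_sum2=3227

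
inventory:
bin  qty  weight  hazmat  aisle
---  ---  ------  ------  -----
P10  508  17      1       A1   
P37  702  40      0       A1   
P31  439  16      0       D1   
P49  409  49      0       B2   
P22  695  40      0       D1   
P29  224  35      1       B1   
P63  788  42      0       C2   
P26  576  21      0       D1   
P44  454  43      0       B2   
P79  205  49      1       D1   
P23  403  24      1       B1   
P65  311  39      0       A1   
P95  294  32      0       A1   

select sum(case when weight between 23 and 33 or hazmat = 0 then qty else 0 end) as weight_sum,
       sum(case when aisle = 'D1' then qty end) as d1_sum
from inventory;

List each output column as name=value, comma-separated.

weight_sum=5071, d1_sum=1915

[weight_sum: weight between 23 and 33 or hazmat = 0]
bin=P10: ✗
bin=P37: ✓ → 702
bin=P31: ✓ → 439
bin=P49: ✓ → 409
bin=P22: ✓ → 695
bin=P29: ✗
bin=P63: ✓ → 788
bin=P26: ✓ → 576
bin=P44: ✓ → 454
bin=P79: ✗
bin=P23: ✓ → 403
bin=P65: ✓ → 311
bin=P95: ✓ → 294
weight_sum = 702 + 439 + 409 + 695 + 788 + 576 + 454 + 403 + 311 + 294 = 5071
—
[d1_sum: aisle = 'D1']
bin=P10: ✗
bin=P37: ✗
bin=P31: ✓ → 439
bin=P49: ✗
bin=P22: ✓ → 695
bin=P29: ✗
bin=P63: ✗
bin=P26: ✓ → 576
bin=P44: ✗
bin=P79: ✓ → 205
bin=P23: ✗
bin=P65: ✗
bin=P95: ✗
d1_sum = 439 + 695 + 576 + 205 = 1915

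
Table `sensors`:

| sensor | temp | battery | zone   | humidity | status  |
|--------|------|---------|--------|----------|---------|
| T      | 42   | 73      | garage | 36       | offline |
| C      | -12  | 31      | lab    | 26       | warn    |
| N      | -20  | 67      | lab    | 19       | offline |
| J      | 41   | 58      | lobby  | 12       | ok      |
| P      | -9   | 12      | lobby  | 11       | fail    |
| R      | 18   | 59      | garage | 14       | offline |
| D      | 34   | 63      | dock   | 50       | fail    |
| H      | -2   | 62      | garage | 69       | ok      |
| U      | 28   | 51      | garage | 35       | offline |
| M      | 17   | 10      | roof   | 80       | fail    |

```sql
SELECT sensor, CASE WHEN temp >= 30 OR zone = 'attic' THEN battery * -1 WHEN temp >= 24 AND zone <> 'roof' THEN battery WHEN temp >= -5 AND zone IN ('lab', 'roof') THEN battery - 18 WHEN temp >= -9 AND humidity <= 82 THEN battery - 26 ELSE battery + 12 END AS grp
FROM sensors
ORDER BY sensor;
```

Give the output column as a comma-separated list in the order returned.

43, -63, 36, -58, -8, 79, -14, 33, -73, 51

sensor=C: ELSE → 43
sensor=D: temp >= 30 OR zone = 'attic' → -63
sensor=H: temp >= -9 AND humidity <= 82 → 36
sensor=J: temp >= 30 OR zone = 'attic' → -58
sensor=M: temp >= -5 AND zone IN ('lab', 'roof') → -8
sensor=N: ELSE → 79
sensor=P: temp >= -9 AND humidity <= 82 → -14
sensor=R: temp >= -9 AND humidity <= 82 → 33
sensor=T: temp >= 30 OR zone = 'attic' → -73
sensor=U: temp >= 24 AND zone <> 'roof' → 51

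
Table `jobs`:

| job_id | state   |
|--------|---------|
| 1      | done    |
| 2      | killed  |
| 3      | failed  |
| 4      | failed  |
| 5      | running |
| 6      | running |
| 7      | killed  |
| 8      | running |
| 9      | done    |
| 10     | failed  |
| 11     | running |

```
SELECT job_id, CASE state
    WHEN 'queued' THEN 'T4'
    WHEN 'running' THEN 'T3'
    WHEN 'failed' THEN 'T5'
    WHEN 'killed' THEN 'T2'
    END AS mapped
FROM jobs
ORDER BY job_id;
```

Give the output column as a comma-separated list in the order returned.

NULL, T2, T5, T5, T3, T3, T2, T3, NULL, T5, T3

job_id=1: (no match → NULL) → NULL
job_id=2: state='killed' → T2
job_id=3: state='failed' → T5
job_id=4: state='failed' → T5
job_id=5: state='running' → T3
job_id=6: state='running' → T3
job_id=7: state='killed' → T2
job_id=8: state='running' → T3
job_id=9: (no match → NULL) → NULL
job_id=10: state='failed' → T5
job_id=11: state='running' → T3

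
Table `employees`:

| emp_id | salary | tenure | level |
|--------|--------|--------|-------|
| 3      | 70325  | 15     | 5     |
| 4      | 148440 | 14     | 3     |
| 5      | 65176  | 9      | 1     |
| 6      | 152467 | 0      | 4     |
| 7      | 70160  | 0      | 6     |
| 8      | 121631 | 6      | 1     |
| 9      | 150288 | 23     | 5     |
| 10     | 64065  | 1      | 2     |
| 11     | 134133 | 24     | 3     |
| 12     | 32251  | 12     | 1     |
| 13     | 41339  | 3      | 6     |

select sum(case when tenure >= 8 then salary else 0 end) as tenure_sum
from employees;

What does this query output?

600613

emp_id=3: ✓ → 70325
emp_id=4: ✓ → 148440
emp_id=5: ✓ → 65176
emp_id=6: ✗
emp_id=7: ✗
emp_id=8: ✗
emp_id=9: ✓ → 150288
emp_id=10: ✗
emp_id=11: ✓ → 134133
emp_id=12: ✓ → 32251
emp_id=13: ✗
tenure_sum = 70325 + 148440 + 65176 + 150288 + 134133 + 32251 = 600613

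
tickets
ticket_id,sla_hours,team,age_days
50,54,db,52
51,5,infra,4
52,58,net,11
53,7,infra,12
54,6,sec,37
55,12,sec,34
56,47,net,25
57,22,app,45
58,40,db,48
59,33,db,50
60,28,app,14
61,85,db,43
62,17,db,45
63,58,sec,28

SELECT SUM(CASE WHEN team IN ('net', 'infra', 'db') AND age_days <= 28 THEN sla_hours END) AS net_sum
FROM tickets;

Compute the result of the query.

117

ticket_id=50: ✗
ticket_id=51: ✓ → 5
ticket_id=52: ✓ → 58
ticket_id=53: ✓ → 7
ticket_id=54: ✗
ticket_id=55: ✗
ticket_id=56: ✓ → 47
ticket_id=57: ✗
ticket_id=58: ✗
ticket_id=59: ✗
ticket_id=60: ✗
ticket_id=61: ✗
ticket_id=62: ✗
ticket_id=63: ✗
net_sum = 5 + 58 + 7 + 47 = 117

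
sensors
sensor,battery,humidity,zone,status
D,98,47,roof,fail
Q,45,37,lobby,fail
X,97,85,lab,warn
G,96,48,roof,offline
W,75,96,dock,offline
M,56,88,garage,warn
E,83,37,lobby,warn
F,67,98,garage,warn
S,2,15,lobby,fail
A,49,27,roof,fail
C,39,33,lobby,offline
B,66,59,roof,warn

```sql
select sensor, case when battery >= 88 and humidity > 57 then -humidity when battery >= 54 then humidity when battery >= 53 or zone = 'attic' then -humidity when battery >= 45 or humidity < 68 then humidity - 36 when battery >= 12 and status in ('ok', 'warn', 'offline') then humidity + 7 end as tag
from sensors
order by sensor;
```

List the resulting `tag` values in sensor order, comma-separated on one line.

-9, 59, -3, 47, 37, 98, 48, 88, 1, -21, 96, -85

sensor=A: battery >= 45 or humidity < 68 → -9
sensor=B: battery >= 54 → 59
sensor=C: battery >= 45 or humidity < 68 → -3
sensor=D: battery >= 54 → 47
sensor=E: battery >= 54 → 37
sensor=F: battery >= 54 → 98
sensor=G: battery >= 54 → 48
sensor=M: battery >= 54 → 88
sensor=Q: battery >= 45 or humidity < 68 → 1
sensor=S: battery >= 45 or humidity < 68 → -21
sensor=W: battery >= 54 → 96
sensor=X: battery >= 88 and humidity > 57 → -85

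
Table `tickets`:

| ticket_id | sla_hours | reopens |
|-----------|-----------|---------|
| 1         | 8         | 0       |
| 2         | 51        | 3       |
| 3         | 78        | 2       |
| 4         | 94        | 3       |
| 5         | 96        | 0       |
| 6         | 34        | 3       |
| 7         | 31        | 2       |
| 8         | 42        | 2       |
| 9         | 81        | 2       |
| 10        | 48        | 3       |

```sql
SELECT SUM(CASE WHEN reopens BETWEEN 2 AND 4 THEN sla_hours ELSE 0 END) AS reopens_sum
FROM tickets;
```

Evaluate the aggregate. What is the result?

459

ticket_id=1: ✗
ticket_id=2: ✓ → 51
ticket_id=3: ✓ → 78
ticket_id=4: ✓ → 94
ticket_id=5: ✗
ticket_id=6: ✓ → 34
ticket_id=7: ✓ → 31
ticket_id=8: ✓ → 42
ticket_id=9: ✓ → 81
ticket_id=10: ✓ → 48
reopens_sum = 51 + 78 + 94 + 34 + 31 + 42 + 81 + 48 = 459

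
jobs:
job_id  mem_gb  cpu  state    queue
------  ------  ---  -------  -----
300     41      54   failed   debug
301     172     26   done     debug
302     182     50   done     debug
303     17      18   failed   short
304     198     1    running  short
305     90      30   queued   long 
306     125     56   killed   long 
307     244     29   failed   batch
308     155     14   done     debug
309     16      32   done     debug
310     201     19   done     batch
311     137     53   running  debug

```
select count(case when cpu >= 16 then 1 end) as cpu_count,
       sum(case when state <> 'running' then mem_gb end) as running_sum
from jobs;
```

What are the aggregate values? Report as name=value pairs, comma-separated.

[cpu_count: cpu >= 16]
job_id=300: ✓ → 1
job_id=301: ✓ → 1
job_id=302: ✓ → 1
job_id=303: ✓ → 1
job_id=304: ✗
job_id=305: ✓ → 1
job_id=306: ✓ → 1
job_id=307: ✓ → 1
job_id=308: ✗
job_id=309: ✓ → 1
job_id=310: ✓ → 1
job_id=311: ✓ → 1
cpu_count = COUNT(1, 1, 1, 1, 1, 1, 1, 1, 1, 1) = 10
—
[running_sum: state <> 'running']
job_id=300: ✓ → 41
job_id=301: ✓ → 172
job_id=302: ✓ → 182
job_id=303: ✓ → 17
job_id=304: ✗
job_id=305: ✓ → 90
job_id=306: ✓ → 125
job_id=307: ✓ → 244
job_id=308: ✓ → 155
job_id=309: ✓ → 16
job_id=310: ✓ → 201
job_id=311: ✗
running_sum = 41 + 172 + 182 + 17 + 90 + 125 + 244 + 155 + 16 + 201 = 1243

cpu_count=10, running_sum=1243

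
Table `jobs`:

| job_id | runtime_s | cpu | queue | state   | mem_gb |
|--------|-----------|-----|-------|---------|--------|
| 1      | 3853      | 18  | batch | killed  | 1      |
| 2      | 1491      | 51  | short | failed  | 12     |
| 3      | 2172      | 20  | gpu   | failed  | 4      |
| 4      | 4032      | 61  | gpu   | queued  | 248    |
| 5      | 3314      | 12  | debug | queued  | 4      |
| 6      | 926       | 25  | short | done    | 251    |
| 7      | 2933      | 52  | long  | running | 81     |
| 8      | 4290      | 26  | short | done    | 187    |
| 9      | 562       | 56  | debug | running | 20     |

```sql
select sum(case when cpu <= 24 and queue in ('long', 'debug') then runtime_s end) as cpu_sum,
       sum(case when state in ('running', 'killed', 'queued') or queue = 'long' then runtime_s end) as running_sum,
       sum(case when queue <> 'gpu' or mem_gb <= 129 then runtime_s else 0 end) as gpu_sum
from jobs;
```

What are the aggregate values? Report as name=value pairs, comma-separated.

cpu_sum=3314, running_sum=14694, gpu_sum=19541

[cpu_sum: cpu <= 24 and queue in ('long', 'debug')]
job_id=1: ✗
job_id=2: ✗
job_id=3: ✗
job_id=4: ✗
job_id=5: ✓ → 3314
job_id=6: ✗
job_id=7: ✗
job_id=8: ✗
job_id=9: ✗
cpu_sum = 3314
—
[running_sum: state in ('running', 'killed', 'queued') or queue = 'long']
job_id=1: ✓ → 3853
job_id=2: ✗
job_id=3: ✗
job_id=4: ✓ → 4032
job_id=5: ✓ → 3314
job_id=6: ✗
job_id=7: ✓ → 2933
job_id=8: ✗
job_id=9: ✓ → 562
running_sum = 3853 + 4032 + 3314 + 2933 + 562 = 14694
—
[gpu_sum: queue <> 'gpu' or mem_gb <= 129]
job_id=1: ✓ → 3853
job_id=2: ✓ → 1491
job_id=3: ✓ → 2172
job_id=4: ✗
job_id=5: ✓ → 3314
job_id=6: ✓ → 926
job_id=7: ✓ → 2933
job_id=8: ✓ → 4290
job_id=9: ✓ → 562
gpu_sum = 3853 + 1491 + 2172 + 3314 + 926 + 2933 + 4290 + 562 = 19541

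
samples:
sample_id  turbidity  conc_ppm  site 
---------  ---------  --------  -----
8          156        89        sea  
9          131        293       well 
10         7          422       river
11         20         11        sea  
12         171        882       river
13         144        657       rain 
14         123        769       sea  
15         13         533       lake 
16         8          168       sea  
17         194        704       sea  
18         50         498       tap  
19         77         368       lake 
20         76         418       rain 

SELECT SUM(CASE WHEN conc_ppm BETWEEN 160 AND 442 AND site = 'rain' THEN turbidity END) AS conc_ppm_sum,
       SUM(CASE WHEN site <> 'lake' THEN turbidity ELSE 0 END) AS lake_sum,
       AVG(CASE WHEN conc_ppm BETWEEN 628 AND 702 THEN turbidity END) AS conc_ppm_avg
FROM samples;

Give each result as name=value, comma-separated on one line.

conc_ppm_sum=76, lake_sum=1080, conc_ppm_avg=144

[conc_ppm_sum: conc_ppm BETWEEN 160 AND 442 AND site = 'rain']
sample_id=8: ✗
sample_id=9: ✗
sample_id=10: ✗
sample_id=11: ✗
sample_id=12: ✗
sample_id=13: ✗
sample_id=14: ✗
sample_id=15: ✗
sample_id=16: ✗
sample_id=17: ✗
sample_id=18: ✗
sample_id=19: ✗
sample_id=20: ✓ → 76
conc_ppm_sum = 76
—
[lake_sum: site <> 'lake']
sample_id=8: ✓ → 156
sample_id=9: ✓ → 131
sample_id=10: ✓ → 7
sample_id=11: ✓ → 20
sample_id=12: ✓ → 171
sample_id=13: ✓ → 144
sample_id=14: ✓ → 123
sample_id=15: ✗
sample_id=16: ✓ → 8
sample_id=17: ✓ → 194
sample_id=18: ✓ → 50
sample_id=19: ✗
sample_id=20: ✓ → 76
lake_sum = 156 + 131 + 7 + 20 + 171 + 144 + 123 + 8 + 194 + 50 + 76 = 1080
—
[conc_ppm_avg: conc_ppm BETWEEN 628 AND 702]
sample_id=8: ✗
sample_id=9: ✗
sample_id=10: ✗
sample_id=11: ✗
sample_id=12: ✗
sample_id=13: ✓ → 144
sample_id=14: ✗
sample_id=15: ✗
sample_id=16: ✗
sample_id=17: ✗
sample_id=18: ✗
sample_id=19: ✗
sample_id=20: ✗
conc_ppm_avg = 144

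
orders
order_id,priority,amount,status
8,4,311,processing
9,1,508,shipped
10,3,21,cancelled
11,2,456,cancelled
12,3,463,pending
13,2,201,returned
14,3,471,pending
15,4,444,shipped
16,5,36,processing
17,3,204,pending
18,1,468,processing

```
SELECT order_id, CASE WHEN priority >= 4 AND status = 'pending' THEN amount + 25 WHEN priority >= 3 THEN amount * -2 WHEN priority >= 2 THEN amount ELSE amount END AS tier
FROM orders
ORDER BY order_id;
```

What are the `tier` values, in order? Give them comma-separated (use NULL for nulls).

-622, 508, -42, 456, -926, 201, -942, -888, -72, -408, 468

order_id=8: priority >= 3 → -622
order_id=9: ELSE → 508
order_id=10: priority >= 3 → -42
order_id=11: priority >= 2 → 456
order_id=12: priority >= 3 → -926
order_id=13: priority >= 2 → 201
order_id=14: priority >= 3 → -942
order_id=15: priority >= 3 → -888
order_id=16: priority >= 3 → -72
order_id=17: priority >= 3 → -408
order_id=18: ELSE → 468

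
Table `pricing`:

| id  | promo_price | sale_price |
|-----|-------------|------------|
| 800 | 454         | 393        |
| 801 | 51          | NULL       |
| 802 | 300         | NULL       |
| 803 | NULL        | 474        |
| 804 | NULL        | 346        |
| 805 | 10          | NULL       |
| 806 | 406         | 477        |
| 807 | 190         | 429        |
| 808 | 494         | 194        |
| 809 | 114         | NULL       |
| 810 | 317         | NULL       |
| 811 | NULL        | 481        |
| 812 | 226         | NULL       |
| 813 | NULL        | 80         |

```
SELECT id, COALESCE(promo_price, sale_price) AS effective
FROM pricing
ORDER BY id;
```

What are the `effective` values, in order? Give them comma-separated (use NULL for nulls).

454, 51, 300, 474, 346, 10, 406, 190, 494, 114, 317, 481, 226, 80

id=800: promo_price=454 → 454
id=801: promo_price=51 → 51
id=802: promo_price=300 → 300
id=803: promo_price=NULL, sale_price=474 → 474
id=804: promo_price=NULL, sale_price=346 → 346
id=805: promo_price=10 → 10
id=806: promo_price=406 → 406
id=807: promo_price=190 → 190
id=808: promo_price=494 → 494
id=809: promo_price=114 → 114
id=810: promo_price=317 → 317
id=811: promo_price=NULL, sale_price=481 → 481
id=812: promo_price=226 → 226
id=813: promo_price=NULL, sale_price=80 → 80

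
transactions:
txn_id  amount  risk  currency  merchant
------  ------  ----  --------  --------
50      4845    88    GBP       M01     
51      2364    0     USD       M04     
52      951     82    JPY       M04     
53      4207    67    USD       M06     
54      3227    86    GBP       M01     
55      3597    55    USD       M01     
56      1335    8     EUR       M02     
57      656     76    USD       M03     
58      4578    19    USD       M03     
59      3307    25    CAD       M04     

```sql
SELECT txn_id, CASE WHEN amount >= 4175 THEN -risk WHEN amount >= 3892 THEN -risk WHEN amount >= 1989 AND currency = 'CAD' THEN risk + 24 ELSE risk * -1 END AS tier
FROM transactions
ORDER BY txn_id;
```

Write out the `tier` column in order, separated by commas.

txn_id=50: amount >= 4175 → -88
txn_id=51: ELSE → 0
txn_id=52: ELSE → -82
txn_id=53: amount >= 4175 → -67
txn_id=54: ELSE → -86
txn_id=55: ELSE → -55
txn_id=56: ELSE → -8
txn_id=57: ELSE → -76
txn_id=58: amount >= 4175 → -19
txn_id=59: amount >= 1989 AND currency = 'CAD' → 49

-88, 0, -82, -67, -86, -55, -8, -76, -19, 49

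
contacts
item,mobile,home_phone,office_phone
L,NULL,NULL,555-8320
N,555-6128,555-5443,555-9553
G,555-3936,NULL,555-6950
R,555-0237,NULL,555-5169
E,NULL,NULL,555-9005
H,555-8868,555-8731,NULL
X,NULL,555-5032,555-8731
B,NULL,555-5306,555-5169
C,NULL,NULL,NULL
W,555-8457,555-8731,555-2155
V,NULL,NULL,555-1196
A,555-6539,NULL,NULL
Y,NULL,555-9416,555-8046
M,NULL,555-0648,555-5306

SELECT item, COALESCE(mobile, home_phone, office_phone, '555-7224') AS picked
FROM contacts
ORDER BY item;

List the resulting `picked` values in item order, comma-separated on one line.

555-6539, 555-5306, 555-7224, 555-9005, 555-3936, 555-8868, 555-8320, 555-0648, 555-6128, 555-0237, 555-1196, 555-8457, 555-5032, 555-9416

item=A: mobile=555-6539 → 555-6539
item=B: mobile=NULL, home_phone=555-5306 → 555-5306
item=C: mobile=NULL, home_phone=NULL, office_phone=NULL, → literal 555-7224 → 555-7224
item=E: mobile=NULL, home_phone=NULL, office_phone=555-9005 → 555-9005
item=G: mobile=555-3936 → 555-3936
item=H: mobile=555-8868 → 555-8868
item=L: mobile=NULL, home_phone=NULL, office_phone=555-8320 → 555-8320
item=M: mobile=NULL, home_phone=555-0648 → 555-0648
item=N: mobile=555-6128 → 555-6128
item=R: mobile=555-0237 → 555-0237
item=V: mobile=NULL, home_phone=NULL, office_phone=555-1196 → 555-1196
item=W: mobile=555-8457 → 555-8457
item=X: mobile=NULL, home_phone=555-5032 → 555-5032
item=Y: mobile=NULL, home_phone=555-9416 → 555-9416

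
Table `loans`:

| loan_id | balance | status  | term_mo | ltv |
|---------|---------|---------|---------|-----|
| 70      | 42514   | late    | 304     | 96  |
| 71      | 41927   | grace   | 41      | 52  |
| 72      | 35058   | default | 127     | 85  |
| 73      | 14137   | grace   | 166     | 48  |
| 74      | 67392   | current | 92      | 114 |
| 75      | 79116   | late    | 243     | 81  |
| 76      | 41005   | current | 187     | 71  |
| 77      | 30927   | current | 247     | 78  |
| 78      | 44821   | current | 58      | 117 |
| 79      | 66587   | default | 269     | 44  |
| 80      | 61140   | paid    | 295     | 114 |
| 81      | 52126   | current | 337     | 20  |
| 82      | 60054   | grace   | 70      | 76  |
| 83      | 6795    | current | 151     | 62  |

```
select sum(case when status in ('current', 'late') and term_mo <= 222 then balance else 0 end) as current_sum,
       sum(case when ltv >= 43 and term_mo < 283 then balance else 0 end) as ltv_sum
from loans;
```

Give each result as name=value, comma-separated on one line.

current_sum=160013, ltv_sum=487819

[current_sum: status in ('current', 'late') and term_mo <= 222]
loan_id=70: ✗
loan_id=71: ✗
loan_id=72: ✗
loan_id=73: ✗
loan_id=74: ✓ → 67392
loan_id=75: ✗
loan_id=76: ✓ → 41005
loan_id=77: ✗
loan_id=78: ✓ → 44821
loan_id=79: ✗
loan_id=80: ✗
loan_id=81: ✗
loan_id=82: ✗
loan_id=83: ✓ → 6795
current_sum = 67392 + 41005 + 44821 + 6795 = 160013
—
[ltv_sum: ltv >= 43 and term_mo < 283]
loan_id=70: ✗
loan_id=71: ✓ → 41927
loan_id=72: ✓ → 35058
loan_id=73: ✓ → 14137
loan_id=74: ✓ → 67392
loan_id=75: ✓ → 79116
loan_id=76: ✓ → 41005
loan_id=77: ✓ → 30927
loan_id=78: ✓ → 44821
loan_id=79: ✓ → 66587
loan_id=80: ✗
loan_id=81: ✗
loan_id=82: ✓ → 60054
loan_id=83: ✓ → 6795
ltv_sum = 41927 + 35058 + 14137 + 67392 + 79116 + 41005 + 30927 + 44821 + 66587 + 60054 + 6795 = 487819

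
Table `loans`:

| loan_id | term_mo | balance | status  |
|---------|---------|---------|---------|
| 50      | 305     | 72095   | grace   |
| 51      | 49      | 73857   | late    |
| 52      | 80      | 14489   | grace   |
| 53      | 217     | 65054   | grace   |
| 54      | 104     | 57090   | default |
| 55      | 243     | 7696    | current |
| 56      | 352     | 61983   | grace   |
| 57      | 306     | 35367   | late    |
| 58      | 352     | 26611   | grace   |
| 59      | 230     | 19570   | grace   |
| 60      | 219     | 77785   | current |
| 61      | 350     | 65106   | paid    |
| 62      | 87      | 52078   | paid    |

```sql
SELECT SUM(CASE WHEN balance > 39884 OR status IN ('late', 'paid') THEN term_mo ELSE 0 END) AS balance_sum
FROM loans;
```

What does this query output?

loan_id=50: ✓ → 305
loan_id=51: ✓ → 49
loan_id=52: ✗
loan_id=53: ✓ → 217
loan_id=54: ✓ → 104
loan_id=55: ✗
loan_id=56: ✓ → 352
loan_id=57: ✓ → 306
loan_id=58: ✗
loan_id=59: ✗
loan_id=60: ✓ → 219
loan_id=61: ✓ → 350
loan_id=62: ✓ → 87
balance_sum = 305 + 49 + 217 + 104 + 352 + 306 + 219 + 350 + 87 = 1989

1989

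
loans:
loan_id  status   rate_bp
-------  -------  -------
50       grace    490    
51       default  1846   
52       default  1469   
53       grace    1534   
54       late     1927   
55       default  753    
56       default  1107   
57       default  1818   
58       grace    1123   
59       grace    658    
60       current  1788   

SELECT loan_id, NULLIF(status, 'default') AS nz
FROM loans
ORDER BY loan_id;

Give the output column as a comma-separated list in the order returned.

loan_id=50: status=grace vs default: differ → grace
loan_id=51: status=default vs default: equal → NULL
loan_id=52: status=default vs default: equal → NULL
loan_id=53: status=grace vs default: differ → grace
loan_id=54: status=late vs default: differ → late
loan_id=55: status=default vs default: equal → NULL
loan_id=56: status=default vs default: equal → NULL
loan_id=57: status=default vs default: equal → NULL
loan_id=58: status=grace vs default: differ → grace
loan_id=59: status=grace vs default: differ → grace
loan_id=60: status=current vs default: differ → current

grace, NULL, NULL, grace, late, NULL, NULL, NULL, grace, grace, current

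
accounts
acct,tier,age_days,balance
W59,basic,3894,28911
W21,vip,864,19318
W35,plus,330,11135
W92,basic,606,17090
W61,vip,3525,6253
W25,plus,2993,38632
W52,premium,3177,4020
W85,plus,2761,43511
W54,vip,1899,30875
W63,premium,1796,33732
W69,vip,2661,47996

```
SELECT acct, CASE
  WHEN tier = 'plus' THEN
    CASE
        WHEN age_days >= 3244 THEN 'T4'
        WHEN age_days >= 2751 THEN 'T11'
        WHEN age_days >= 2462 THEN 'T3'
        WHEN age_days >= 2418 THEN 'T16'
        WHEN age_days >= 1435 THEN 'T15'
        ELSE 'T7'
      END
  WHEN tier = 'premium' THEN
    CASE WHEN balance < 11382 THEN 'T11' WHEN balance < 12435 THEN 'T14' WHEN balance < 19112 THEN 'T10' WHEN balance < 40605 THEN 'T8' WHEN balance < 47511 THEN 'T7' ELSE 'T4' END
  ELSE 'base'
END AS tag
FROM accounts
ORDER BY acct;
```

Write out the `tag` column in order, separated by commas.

base, T11, T7, T11, base, base, base, T8, base, T11, base

acct=W21: tier='vip' → outer ELSE → base
acct=W25: tier='plus' → inner[age_days >= 2751] → T11
acct=W35: tier='plus' → inner[ELSE] → T7
acct=W52: tier='premium' → inner[balance < 11382] → T11
acct=W54: tier='vip' → outer ELSE → base
acct=W59: tier='basic' → outer ELSE → base
acct=W61: tier='vip' → outer ELSE → base
acct=W63: tier='premium' → inner[balance < 40605] → T8
acct=W69: tier='vip' → outer ELSE → base
acct=W85: tier='plus' → inner[age_days >= 2751] → T11
acct=W92: tier='basic' → outer ELSE → base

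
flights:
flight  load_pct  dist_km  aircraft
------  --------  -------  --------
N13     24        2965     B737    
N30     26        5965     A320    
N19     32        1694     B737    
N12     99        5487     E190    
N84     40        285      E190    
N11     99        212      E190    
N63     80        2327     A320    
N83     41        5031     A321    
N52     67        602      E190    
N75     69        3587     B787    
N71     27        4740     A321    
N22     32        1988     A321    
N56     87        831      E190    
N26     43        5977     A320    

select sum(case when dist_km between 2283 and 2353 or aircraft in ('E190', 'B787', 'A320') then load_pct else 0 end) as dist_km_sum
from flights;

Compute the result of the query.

610

flight=N13: ✗
flight=N30: ✓ → 26
flight=N19: ✗
flight=N12: ✓ → 99
flight=N84: ✓ → 40
flight=N11: ✓ → 99
flight=N63: ✓ → 80
flight=N83: ✗
flight=N52: ✓ → 67
flight=N75: ✓ → 69
flight=N71: ✗
flight=N22: ✗
flight=N56: ✓ → 87
flight=N26: ✓ → 43
dist_km_sum = 26 + 99 + 40 + 99 + 80 + 67 + 69 + 87 + 43 = 610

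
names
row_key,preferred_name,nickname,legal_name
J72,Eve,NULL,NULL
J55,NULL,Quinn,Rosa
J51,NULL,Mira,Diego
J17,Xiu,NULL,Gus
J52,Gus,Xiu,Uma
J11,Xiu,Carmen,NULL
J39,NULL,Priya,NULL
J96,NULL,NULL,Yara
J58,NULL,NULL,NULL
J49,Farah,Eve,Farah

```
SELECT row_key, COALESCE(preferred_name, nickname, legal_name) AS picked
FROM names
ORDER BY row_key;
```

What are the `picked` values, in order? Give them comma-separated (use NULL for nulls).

row_key=J11: preferred_name=Xiu → Xiu
row_key=J17: preferred_name=Xiu → Xiu
row_key=J39: preferred_name=NULL, nickname=Priya → Priya
row_key=J49: preferred_name=Farah → Farah
row_key=J51: preferred_name=NULL, nickname=Mira → Mira
row_key=J52: preferred_name=Gus → Gus
row_key=J55: preferred_name=NULL, nickname=Quinn → Quinn
row_key=J58: preferred_name=NULL, nickname=NULL, legal_name=NULL (all NULL) → NULL
row_key=J72: preferred_name=Eve → Eve
row_key=J96: preferred_name=NULL, nickname=NULL, legal_name=Yara → Yara

Xiu, Xiu, Priya, Farah, Mira, Gus, Quinn, NULL, Eve, Yara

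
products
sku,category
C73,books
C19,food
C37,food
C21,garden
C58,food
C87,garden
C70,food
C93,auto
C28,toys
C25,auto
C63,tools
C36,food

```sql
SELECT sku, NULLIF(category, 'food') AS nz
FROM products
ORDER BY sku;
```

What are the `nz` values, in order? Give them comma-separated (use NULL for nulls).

NULL, garden, auto, toys, NULL, NULL, NULL, tools, NULL, books, garden, auto

sku=C19: category=food vs food: equal → NULL
sku=C21: category=garden vs food: differ → garden
sku=C25: category=auto vs food: differ → auto
sku=C28: category=toys vs food: differ → toys
sku=C36: category=food vs food: equal → NULL
sku=C37: category=food vs food: equal → NULL
sku=C58: category=food vs food: equal → NULL
sku=C63: category=tools vs food: differ → tools
sku=C70: category=food vs food: equal → NULL
sku=C73: category=books vs food: differ → books
sku=C87: category=garden vs food: differ → garden
sku=C93: category=auto vs food: differ → auto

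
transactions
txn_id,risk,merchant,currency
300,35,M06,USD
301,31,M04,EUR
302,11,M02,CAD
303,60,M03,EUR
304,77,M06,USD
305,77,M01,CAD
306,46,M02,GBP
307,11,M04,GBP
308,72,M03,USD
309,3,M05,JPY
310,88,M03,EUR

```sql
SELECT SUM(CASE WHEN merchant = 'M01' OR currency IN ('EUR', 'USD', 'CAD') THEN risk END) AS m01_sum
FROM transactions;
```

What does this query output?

txn_id=300: ✓ → 35
txn_id=301: ✓ → 31
txn_id=302: ✓ → 11
txn_id=303: ✓ → 60
txn_id=304: ✓ → 77
txn_id=305: ✓ → 77
txn_id=306: ✗
txn_id=307: ✗
txn_id=308: ✓ → 72
txn_id=309: ✗
txn_id=310: ✓ → 88
m01_sum = 35 + 31 + 11 + 60 + 77 + 77 + 72 + 88 = 451

451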